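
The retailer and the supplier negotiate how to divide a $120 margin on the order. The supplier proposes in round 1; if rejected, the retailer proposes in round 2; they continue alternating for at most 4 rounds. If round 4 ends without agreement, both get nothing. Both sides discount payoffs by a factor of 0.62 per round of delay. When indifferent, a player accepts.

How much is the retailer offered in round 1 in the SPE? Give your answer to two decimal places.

56.87

Round 4 (the retailer proposes): the supplier will accept anything ≥ 0, so the retailer offers 0 and keeps 120.
Round 3 (the supplier proposes): the retailer can get 120 next round, worth 0.62 × 120 = 74.4 now. The supplier offers 74.4 and keeps 120 − 74.4 = 45.6.
Round 2 (the retailer proposes): the supplier can get 45.6 next round, worth 0.62 × 45.6 = 28.272 now, so the retailer offers 28.272, keeping 91.728.
Round 1 (the supplier proposes): the retailer can get 91.728 next round, worth 0.62 × 91.728 = 56.87136 now, so the supplier offers 56.87136, keeping 63.12864.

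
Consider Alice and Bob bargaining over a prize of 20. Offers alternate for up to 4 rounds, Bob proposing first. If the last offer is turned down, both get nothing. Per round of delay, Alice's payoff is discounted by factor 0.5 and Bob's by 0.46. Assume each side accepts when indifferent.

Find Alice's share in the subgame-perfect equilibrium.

Round 4 (Alice proposes): rejection yields 0 for Bob; Alice offers 0 and keeps 20.
Round 3 (Bob proposes): Alice can get 20 next round, worth 0.5 × 20 = 10 now, so Bob offers 10, keeping 10.
Round 2 (Alice proposes): Bob can get 10 next round, worth 0.46 × 10 = 4.6 now, so Alice offers 4.6, keeping 15.4.
Round 1 (Bob proposes): Alice can get 15.4 next round, worth 0.5 × 15.4 = 7.7 now, so Bob offers 7.7, keeping 12.3.

7.7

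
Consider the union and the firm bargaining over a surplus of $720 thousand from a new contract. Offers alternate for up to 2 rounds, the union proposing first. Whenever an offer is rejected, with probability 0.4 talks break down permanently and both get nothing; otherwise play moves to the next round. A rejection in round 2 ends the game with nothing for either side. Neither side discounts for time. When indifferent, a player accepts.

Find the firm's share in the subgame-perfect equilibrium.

432

Round 2 (the firm proposes): the union will accept anything ≥ 0, so the firm offers 0 and keeps 720.
Round 1 (the union proposes): rejecting gives the firm an expected 0.6 × 720 = 432. The union offers 432 and keeps 720 − 432 = 288.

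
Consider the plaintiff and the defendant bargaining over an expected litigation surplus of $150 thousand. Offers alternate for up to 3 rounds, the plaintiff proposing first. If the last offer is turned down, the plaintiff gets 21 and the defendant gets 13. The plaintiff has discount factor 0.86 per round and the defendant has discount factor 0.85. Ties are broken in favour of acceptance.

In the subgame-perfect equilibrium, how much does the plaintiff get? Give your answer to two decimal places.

Work backward from the last round.
Round 3 (the plaintiff proposes): the defendant gets 13 if talks fail, so the plaintiff offers 13 and keeps 137.
Round 2 (the defendant proposes): the plaintiff can get 137 next round, worth 0.86 × 137 = 117.82 now; the defendant offers that and keeps 32.18.
Round 1 (the plaintiff proposes): the defendant can get 32.18 next round, worth 0.85 × 32.18 = 27.353 now, so the plaintiff offers 27.353, keeping 122.647.

122.65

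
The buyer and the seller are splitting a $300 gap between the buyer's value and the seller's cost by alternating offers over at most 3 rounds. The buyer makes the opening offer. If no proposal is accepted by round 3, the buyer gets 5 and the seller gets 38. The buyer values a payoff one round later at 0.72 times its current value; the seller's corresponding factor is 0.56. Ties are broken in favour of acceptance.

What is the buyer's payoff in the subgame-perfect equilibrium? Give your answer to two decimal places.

237.64

Round 3 (the buyer proposes): the seller gets 38 if talks fail, so the buyer offers 38 and keeps 262.
Round 2 (the seller proposes): the buyer can get 262 next round, worth 0.72 × 262 = 188.64 now. The seller offers 188.64 and keeps 300 − 188.64 = 111.36.
Round 1 (the buyer proposes): the seller can get 111.36 next round, worth 0.56 × 111.36 = 62.3616 now; the buyer offers that and keeps 237.6384.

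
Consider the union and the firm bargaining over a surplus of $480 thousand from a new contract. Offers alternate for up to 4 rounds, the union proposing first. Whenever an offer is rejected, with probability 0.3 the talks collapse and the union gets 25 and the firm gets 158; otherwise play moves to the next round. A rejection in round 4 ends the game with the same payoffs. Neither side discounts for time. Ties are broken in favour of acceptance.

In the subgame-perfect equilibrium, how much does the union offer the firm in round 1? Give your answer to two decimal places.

322.24

Round 4 (the firm proposes): the union gets 25 if talks fail, so the firm offers 25 and keeps 455.
Round 3 (the union proposes): rejecting gives the firm an expected 0.7 × 455 + 0.3 × 158 = 365.9, so the union offers 365.9, keeping 114.1.
Round 2 (the firm proposes): rejecting gives the union an expected 0.7 × 114.1 + 0.3 × 25 = 87.37. The firm offers 87.37 and keeps 480 − 87.37 = 392.63.
Round 1 (the union proposes): rejecting gives the firm an expected 0.7 × 392.63 + 0.3 × 158 = 322.241; the union offers that and keeps 157.759.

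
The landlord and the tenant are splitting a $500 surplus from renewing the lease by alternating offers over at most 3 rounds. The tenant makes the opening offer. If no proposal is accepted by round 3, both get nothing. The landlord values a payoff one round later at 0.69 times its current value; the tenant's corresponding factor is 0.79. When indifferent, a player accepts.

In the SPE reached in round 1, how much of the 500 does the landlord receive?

72.45

Round 3 (the tenant proposes): the landlord will accept anything ≥ 0, so the tenant offers 0 and keeps 500.
Round 2 (the landlord proposes): the tenant can get 500 next round, worth 0.79 × 500 = 395 now; the landlord offers that and keeps 105.
Round 1 (the tenant proposes): the landlord can get 105 next round, worth 0.69 × 105 = 72.45 now, so the tenant offers 72.45, keeping 427.55.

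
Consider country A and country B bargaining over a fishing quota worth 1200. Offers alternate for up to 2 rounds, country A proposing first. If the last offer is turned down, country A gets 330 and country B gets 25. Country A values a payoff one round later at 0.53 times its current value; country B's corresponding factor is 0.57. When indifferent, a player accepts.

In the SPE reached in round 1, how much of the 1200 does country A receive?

704.1

Round 2 (country B proposes): country A gets 330 if talks fail, so country B offers 330 and keeps 870.
Round 1 (country A proposes): country B can get 870 next round, worth 0.57 × 870 = 495.9 now, so country A offers 495.9, keeping 704.1.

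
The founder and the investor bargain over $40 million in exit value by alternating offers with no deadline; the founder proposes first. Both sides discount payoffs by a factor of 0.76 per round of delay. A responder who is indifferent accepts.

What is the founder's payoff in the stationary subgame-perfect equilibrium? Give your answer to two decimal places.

When the founder proposes, the investor accepts any offer worth at least 0.76 times what the investor would get by proposing next round; and vice versa.
This gives x = 40 − 0.76y and y = 40 − 0.76x, where x and y are each side's share when it proposes.
Hence (1 − 0.76·0.76)x = 40(1 − 0.76), i.e. 0.4224·x = 9.6.
x ≈ 22.7273; the investor's share is 40 − x ≈ 17.2727.

22.73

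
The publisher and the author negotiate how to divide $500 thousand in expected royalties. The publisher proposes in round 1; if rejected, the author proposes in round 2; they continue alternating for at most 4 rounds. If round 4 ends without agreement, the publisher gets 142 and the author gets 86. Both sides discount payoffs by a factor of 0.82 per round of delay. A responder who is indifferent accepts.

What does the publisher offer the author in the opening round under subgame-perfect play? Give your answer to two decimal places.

271.19

Round 4 (the author proposes): the publisher gets 142 if talks fail, so the author offers 142 and keeps 358.
Round 3 (the publisher proposes): the author can get 358 next round, worth 0.82 × 358 = 293.56 now. The publisher offers 293.56 and keeps 500 − 293.56 = 206.44.
Round 2 (the author proposes): the publisher can get 206.44 next round, worth 0.82 × 206.44 = 169.2808 now. The author offers 169.2808 and keeps 500 − 169.2808 = 330.7192.
Round 1 (the publisher proposes): the author can get 330.7192 next round, worth 0.82 × 330.7192 = 271.189744 now, so the publisher offers 271.189744, keeping 228.810256.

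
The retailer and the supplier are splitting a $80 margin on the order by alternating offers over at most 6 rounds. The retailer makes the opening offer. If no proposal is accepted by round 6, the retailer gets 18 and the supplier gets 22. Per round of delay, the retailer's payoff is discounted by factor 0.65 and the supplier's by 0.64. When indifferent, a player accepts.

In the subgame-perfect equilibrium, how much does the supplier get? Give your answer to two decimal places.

Round 6 (the supplier proposes): the retailer gets 18 if talks fail, so the supplier offers 18 and keeps 62.
Round 5 (the retailer proposes): the supplier can get 62 next round, worth 0.64 × 62 = 39.68 now; the retailer offers that and keeps 40.32.
Round 4 (the supplier proposes): the retailer can get 40.32 next round, worth 0.65 × 40.32 = 26.208 now, so the supplier offers 26.208, keeping 53.792.
Round 3 (the retailer proposes): the supplier can get 53.792 next round, worth 0.64 × 53.792 = 34.42688 now, so the retailer offers 34.42688, keeping 45.57312.
Round 2 (the supplier proposes): the retailer can get 45.57312 next round, worth 0.65 × 45.57312 = 29.622528 now. The supplier offers 29.622528 and keeps 80 − 29.622528 = 50.377472.
Round 1 (the retailer proposes): the supplier can get 50.377472 next round, worth 0.64 × 50.377472 = 32.24158208 now; the retailer offers that and keeps 47.75841792.

32.24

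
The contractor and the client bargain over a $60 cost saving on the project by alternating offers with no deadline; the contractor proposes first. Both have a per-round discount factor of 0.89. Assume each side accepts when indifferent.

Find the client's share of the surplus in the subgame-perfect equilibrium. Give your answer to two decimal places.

28.25

Let x be the contractor's share when the contractor proposes and y be the client's share when the client proposes.
The client accepts iff offered ≥ 0.89·y, so x = 60 − 0.89y. Symmetrically y = 60 − 0.89x.
Substituting: x = 60 − 0.89(60 − 0.89x), giving x(1 − 0.89·0.89) = 60(1 − 0.89).
So x = 60 × 0.11 / 0.2079 ≈ 31.7460, and the client receives 60 − x ≈ 28.2540.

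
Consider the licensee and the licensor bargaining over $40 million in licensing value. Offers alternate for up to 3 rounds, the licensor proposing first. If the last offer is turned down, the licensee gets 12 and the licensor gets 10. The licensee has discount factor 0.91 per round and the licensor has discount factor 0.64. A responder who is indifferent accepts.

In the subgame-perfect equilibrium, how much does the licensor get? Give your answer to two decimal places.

19.91

Round 3 (the licensor proposes): the licensee gets 12 if talks fail, so the licensor offers 12 and keeps 28.
Round 2 (the licensee proposes): the licensor can get 28 next round, worth 0.64 × 28 = 17.92 now; the licensee offers that and keeps 22.08.
Round 1 (the licensor proposes): the licensee can get 22.08 next round, worth 0.91 × 22.08 = 20.0928 now. The licensor offers 20.0928 and keeps 40 − 20.0928 = 19.9072.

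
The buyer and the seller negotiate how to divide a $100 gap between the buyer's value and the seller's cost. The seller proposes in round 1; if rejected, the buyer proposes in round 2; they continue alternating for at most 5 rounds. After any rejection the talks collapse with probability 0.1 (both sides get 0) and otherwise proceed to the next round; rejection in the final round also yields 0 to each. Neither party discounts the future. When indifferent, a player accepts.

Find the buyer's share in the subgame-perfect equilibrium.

Round 5 (the seller proposes): rejection yields 0 for the buyer; the seller offers 0 and keeps 100.
Round 4 (the buyer proposes): rejecting gives the seller an expected 0.9 × 100 = 90. The buyer offers 90 and keeps 100 − 90 = 10.
Round 3 (the seller proposes): rejecting gives the buyer an expected 0.9 × 10 = 9; the seller offers that and keeps 91.
Round 2 (the buyer proposes): rejecting gives the seller an expected 0.9 × 91 = 81.9. The buyer offers 81.9 and keeps 100 − 81.9 = 18.1.
Round 1 (the seller proposes): rejecting gives the buyer an expected 0.9 × 18.1 = 16.29, so the seller offers 16.29, keeping 83.71.

16.29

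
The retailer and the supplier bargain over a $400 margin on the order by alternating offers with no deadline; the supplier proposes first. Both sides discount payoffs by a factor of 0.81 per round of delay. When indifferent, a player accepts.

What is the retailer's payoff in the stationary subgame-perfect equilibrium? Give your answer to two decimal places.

179.01

In a stationary SPE each proposer offers the other exactly their discounted continuation value.
If the supplier keeps x when proposing and the retailer keeps y when proposing, then x = 400 − 0.81y and y = 400 − 0.81x.
Solving: x = 400(1 − 0.81) / (1 − 0.81·0.81) = 76 / 0.3439 ≈ 220.9945.
The retailer gets 400 − 220.9945 ≈ 179.0055.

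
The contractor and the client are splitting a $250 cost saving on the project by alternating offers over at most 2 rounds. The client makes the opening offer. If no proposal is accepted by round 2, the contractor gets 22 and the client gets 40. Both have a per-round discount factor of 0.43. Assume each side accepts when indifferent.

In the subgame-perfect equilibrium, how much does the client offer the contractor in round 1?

By backward induction:
Round 2 (the contractor proposes): the client gets 40 if talks fail, so the contractor offers 40 and keeps 210.
Round 1 (the client proposes): the contractor can get 210 next round, worth 0.43 × 210 = 90.3 now, so the client offers 90.3, keeping 159.7.

90.3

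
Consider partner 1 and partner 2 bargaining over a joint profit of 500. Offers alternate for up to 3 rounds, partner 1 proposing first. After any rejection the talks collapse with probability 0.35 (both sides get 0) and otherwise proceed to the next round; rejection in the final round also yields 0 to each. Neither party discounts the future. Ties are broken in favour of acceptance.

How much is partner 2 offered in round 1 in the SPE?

By backward induction:
Round 3 (partner 1 proposes): rejection yields 0 for partner 2; partner 1 offers 0 and keeps 500.
Round 2 (partner 2 proposes): rejecting gives partner 1 an expected 0.65 × 500 = 325, so partner 2 offers 325, keeping 175.
Round 1 (partner 1 proposes): rejecting gives partner 2 an expected 0.65 × 175 = 113.75, so partner 1 offers 113.75, keeping 386.25.

113.75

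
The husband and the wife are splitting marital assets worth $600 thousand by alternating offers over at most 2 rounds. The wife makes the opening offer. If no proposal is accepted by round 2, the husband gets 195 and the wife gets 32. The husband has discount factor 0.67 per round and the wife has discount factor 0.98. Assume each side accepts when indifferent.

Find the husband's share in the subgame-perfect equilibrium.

Round 2 (the husband proposes): the wife gets 32 if talks fail, so the husband offers 32 and keeps 568.
Round 1 (the wife proposes): the husband can get 568 next round, worth 0.67 × 568 = 380.56 now. The wife offers 380.56 and keeps 600 − 380.56 = 219.44.

380.56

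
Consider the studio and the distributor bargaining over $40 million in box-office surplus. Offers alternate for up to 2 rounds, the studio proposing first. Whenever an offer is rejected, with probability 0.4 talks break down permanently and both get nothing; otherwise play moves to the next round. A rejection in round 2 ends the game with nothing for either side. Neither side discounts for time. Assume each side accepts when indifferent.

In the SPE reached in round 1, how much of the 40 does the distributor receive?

24

Round 2 (the distributor proposes): rejection yields 0 for the studio; the distributor offers 0 and keeps 40.
Round 1 (the studio proposes): rejecting gives the distributor an expected 0.6 × 40 = 24; the studio offers that and keeps 16.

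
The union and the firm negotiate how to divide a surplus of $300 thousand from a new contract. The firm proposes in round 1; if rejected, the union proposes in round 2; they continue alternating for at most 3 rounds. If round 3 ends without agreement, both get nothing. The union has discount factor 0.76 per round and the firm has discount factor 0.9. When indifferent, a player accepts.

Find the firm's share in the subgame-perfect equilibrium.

277.2

Round 3 (the firm proposes): rejection yields 0 for the union; the firm offers 0 and keeps 300.
Round 2 (the union proposes): the firm can get 300 next round, worth 0.9 × 300 = 270 now, so the union offers 270, keeping 30.
Round 1 (the firm proposes): the union can get 30 next round, worth 0.76 × 30 = 22.8 now. The firm offers 22.8 and keeps 300 − 22.8 = 277.2.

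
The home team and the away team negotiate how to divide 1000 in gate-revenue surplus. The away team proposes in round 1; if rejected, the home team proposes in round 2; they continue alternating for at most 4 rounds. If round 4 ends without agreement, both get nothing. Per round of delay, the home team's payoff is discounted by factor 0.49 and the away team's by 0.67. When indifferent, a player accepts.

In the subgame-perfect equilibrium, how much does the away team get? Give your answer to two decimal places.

Solve by backward induction from round 4.
Round 4 (the home team proposes): rejection yields 0 for the away team; the home team offers 0 and keeps 1000.
Round 3 (the away team proposes): the home team can get 1000 next round, worth 0.49 × 1000 = 490 now, so the away team offers 490, keeping 510.
Round 2 (the home team proposes): the away team can get 510 next round, worth 0.67 × 510 = 341.7 now. The home team offers 341.7 and keeps 1000 − 341.7 = 658.3.
Round 1 (the away team proposes): the home team can get 658.3 next round, worth 0.49 × 658.3 = 322.567 now. The away team offers 322.567 and keeps 1000 − 322.567 = 677.433.

677.43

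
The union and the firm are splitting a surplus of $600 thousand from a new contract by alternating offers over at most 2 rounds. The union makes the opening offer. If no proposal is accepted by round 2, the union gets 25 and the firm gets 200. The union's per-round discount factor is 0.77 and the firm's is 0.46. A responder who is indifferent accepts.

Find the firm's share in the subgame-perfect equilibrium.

264.5

Work backward from the last round.
Round 2 (the firm proposes): the union gets 25 if talks fail, so the firm offers 25 and keeps 575.
Round 1 (the union proposes): the firm can get 575 next round, worth 0.46 × 575 = 264.5 now; the union offers that and keeps 335.5.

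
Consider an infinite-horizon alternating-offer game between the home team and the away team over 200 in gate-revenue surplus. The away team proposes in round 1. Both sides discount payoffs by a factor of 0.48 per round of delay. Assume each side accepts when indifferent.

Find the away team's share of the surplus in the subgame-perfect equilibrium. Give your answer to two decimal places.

In a stationary SPE each proposer offers the other exactly their discounted continuation value.
If the away team keeps x when proposing and the home team keeps y when proposing, then x = 200 − 0.48y and y = 200 − 0.48x.
Solving: x = 200(1 − 0.48) / (1 − 0.48·0.48) = 104 / 0.7696 ≈ 135.1351.
The home team gets 200 − 135.1351 ≈ 64.8649.

135.14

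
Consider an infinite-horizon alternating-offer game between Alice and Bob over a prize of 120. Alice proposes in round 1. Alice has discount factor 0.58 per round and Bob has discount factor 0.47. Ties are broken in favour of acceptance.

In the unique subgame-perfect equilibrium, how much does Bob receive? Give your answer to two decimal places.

32.57

In a stationary SPE each proposer offers the other exactly their discounted continuation value.
If Alice keeps x when proposing and Bob keeps y when proposing, then x = 120 − 0.47y and y = 120 − 0.58x.
Solving: x = 120(1 − 0.47) / (1 − 0.58·0.47) = 63.6 / 0.7274 ≈ 87.4347.
Bob gets 120 − 87.4347 ≈ 32.5653.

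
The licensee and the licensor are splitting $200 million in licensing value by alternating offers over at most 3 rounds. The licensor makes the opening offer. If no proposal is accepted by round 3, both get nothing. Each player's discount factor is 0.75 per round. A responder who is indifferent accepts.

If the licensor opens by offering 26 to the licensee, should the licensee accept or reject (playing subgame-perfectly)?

Round 3 (the licensor proposes): the licensee will accept anything ≥ 0, so the licensor offers 0 and keeps 200.
Round 2 (the licensee proposes): the licensor can get 200 next round, worth 0.75 × 200 = 150 now, so the licensee offers 150, keeping 50.
So by rejecting in round 1, the licensee gets 50 next round, worth 0.75 × 50 = 37.5 now.
Offer 26 < 37.5, so the licensee rejects.

Reject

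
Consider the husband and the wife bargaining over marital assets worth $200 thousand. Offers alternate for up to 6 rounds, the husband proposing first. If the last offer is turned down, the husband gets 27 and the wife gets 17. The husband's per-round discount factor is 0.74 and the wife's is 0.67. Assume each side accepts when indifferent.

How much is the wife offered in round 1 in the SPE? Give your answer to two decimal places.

80.61

Round 6 (the wife proposes): the husband gets 27 if talks fail, so the wife offers 27 and keeps 173.
Round 5 (the husband proposes): the wife can get 173 next round, worth 0.67 × 173 = 115.91 now; the husband offers that and keeps 84.09.
Round 4 (the wife proposes): the husband can get 84.09 next round, worth 0.74 × 84.09 = 62.2266 now. The wife offers 62.2266 and keeps 200 − 62.2266 = 137.7734.
Round 3 (the husband proposes): the wife can get 137.7734 next round, worth 0.67 × 137.7734 = 92.308178 now. The husband offers 92.308178 and keeps 200 − 92.308178 = 107.691822.
Round 2 (the wife proposes): the husband can get 107.691822 next round, worth 0.74 × 107.691822 = 79.69194828 now; the wife offers that and keeps 120.30805172.
Round 1 (the husband proposes): the wife can get 120.30805172 next round, worth 0.67 × 120.30805172 = 80.6063946524 now, so the husband offers 80.6063946524, keeping 119.3936053476.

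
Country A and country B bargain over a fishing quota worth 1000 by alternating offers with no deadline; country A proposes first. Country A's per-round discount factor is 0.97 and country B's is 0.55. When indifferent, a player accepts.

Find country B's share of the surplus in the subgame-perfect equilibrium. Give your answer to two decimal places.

35.37

In a stationary SPE each proposer offers the other exactly their discounted continuation value.
If country A keeps x when proposing and country B keeps y when proposing, then x = 1000 − 0.55y and y = 1000 − 0.97x.
Solving: x = 1000(1 − 0.55) / (1 − 0.97·0.55) = 450 / 0.4665 ≈ 964.6302.
Country B gets 1000 − 964.6302 ≈ 35.3698.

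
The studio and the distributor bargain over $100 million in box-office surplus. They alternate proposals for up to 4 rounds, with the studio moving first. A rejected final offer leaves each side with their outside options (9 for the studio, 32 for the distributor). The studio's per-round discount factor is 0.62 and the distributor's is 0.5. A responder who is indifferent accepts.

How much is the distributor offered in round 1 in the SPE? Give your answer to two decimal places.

By backward induction:
Round 4 (the distributor proposes): the studio gets 9 if talks fail, so the distributor offers 9 and keeps 91.
Round 3 (the studio proposes): the distributor can get 91 next round, worth 0.5 × 91 = 45.5 now. The studio offers 45.5 and keeps 100 − 45.5 = 54.5.
Round 2 (the distributor proposes): the studio can get 54.5 next round, worth 0.62 × 54.5 = 33.79 now, so the distributor offers 33.79, keeping 66.21.
Round 1 (the studio proposes): the distributor can get 66.21 next round, worth 0.5 × 66.21 = 33.105 now. The studio offers 33.105 and keeps 100 − 33.105 = 66.895.

33.11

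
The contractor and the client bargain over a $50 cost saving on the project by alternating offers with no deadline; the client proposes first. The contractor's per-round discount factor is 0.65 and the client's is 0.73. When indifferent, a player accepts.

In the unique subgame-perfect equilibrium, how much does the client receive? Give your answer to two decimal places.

33.30

In a stationary SPE each proposer offers the other exactly their discounted continuation value.
If the client keeps x when proposing and the contractor keeps y when proposing, then x = 50 − 0.65y and y = 50 − 0.73x.
Solving: x = 50(1 − 0.65) / (1 − 0.73·0.65) = 17.5 / 0.5255 ≈ 33.3016.
The contractor gets 50 − 33.3016 ≈ 16.6984.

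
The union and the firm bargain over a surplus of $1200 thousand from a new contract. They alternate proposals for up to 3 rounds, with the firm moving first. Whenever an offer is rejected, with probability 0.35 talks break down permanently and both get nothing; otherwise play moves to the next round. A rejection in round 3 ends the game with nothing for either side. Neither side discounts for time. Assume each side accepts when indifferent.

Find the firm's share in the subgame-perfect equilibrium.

Round 3 (the firm proposes): rejection yields 0 for the union; the firm offers 0 and keeps 1200.
Round 2 (the union proposes): rejecting gives the firm an expected 0.65 × 1200 = 780. The union offers 780 and keeps 1200 − 780 = 420.
Round 1 (the firm proposes): rejecting gives the union an expected 0.65 × 420 = 273. The firm offers 273 and keeps 1200 − 273 = 927.

927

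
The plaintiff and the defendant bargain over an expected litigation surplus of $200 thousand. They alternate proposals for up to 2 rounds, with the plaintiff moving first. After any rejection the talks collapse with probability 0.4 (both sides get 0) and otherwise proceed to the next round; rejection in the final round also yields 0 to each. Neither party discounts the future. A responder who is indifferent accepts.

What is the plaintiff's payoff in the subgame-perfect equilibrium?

Round 2 (the defendant proposes): rejection yields 0 for the plaintiff; the defendant offers 0 and keeps 200.
Round 1 (the plaintiff proposes): rejecting gives the defendant an expected 0.6 × 200 = 120. The plaintiff offers 120 and keeps 200 − 120 = 80.

80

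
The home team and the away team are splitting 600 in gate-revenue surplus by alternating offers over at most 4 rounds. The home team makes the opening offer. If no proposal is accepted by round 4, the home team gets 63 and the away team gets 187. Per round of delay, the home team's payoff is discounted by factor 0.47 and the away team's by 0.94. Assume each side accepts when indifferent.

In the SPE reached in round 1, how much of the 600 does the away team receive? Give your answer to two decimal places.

By backward induction:
Round 4 (the away team proposes): the home team gets 63 if talks fail, so the away team offers 63 and keeps 537.
Round 3 (the home team proposes): the away team can get 537 next round, worth 0.94 × 537 = 504.78 now, so the home team offers 504.78, keeping 95.22.
Round 2 (the away team proposes): the home team can get 95.22 next round, worth 0.47 × 95.22 = 44.7534 now, so the away team offers 44.7534, keeping 555.2466.
Round 1 (the home team proposes): the away team can get 555.2466 next round, worth 0.94 × 555.2466 = 521.931804 now, so the home team offers 521.931804, keeping 78.068196.

521.93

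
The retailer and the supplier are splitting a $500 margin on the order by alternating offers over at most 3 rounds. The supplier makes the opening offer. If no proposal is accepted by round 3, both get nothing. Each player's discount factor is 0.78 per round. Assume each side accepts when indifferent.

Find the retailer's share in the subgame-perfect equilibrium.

85.8

Solve by backward induction from round 3.
Round 3 (the supplier proposes): rejection yields 0 for the retailer; the supplier offers 0 and keeps 500.
Round 2 (the retailer proposes): the supplier can get 500 next round, worth 0.78 × 500 = 390 now, so the retailer offers 390, keeping 110.
Round 1 (the supplier proposes): the retailer can get 110 next round, worth 0.78 × 110 = 85.8 now; the supplier offers that and keeps 414.2.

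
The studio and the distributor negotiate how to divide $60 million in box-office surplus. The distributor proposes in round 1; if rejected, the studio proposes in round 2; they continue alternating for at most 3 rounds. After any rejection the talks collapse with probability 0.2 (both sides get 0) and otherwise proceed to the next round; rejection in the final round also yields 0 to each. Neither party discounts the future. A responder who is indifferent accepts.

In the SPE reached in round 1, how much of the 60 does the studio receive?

By backward induction:
Round 3 (the distributor proposes): rejection yields 0 for the studio; the distributor offers 0 and keeps 60.
Round 2 (the studio proposes): rejecting gives the distributor an expected 0.8 × 60 = 48, so the studio offers 48, keeping 12.
Round 1 (the distributor proposes): rejecting gives the studio an expected 0.8 × 12 = 9.6. The distributor offers 9.6 and keeps 60 − 9.6 = 50.4.

9.6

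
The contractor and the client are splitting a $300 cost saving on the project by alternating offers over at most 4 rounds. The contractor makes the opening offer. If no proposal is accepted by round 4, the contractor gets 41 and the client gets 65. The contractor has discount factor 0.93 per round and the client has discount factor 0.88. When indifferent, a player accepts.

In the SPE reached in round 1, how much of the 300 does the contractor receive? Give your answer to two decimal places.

94.99

Round 4 (the client proposes): the contractor gets 41 if talks fail, so the client offers 41 and keeps 259.
Round 3 (the contractor proposes): the client can get 259 next round, worth 0.88 × 259 = 227.92 now; the contractor offers that and keeps 72.08.
Round 2 (the client proposes): the contractor can get 72.08 next round, worth 0.93 × 72.08 = 67.0344 now; the client offers that and keeps 232.9656.
Round 1 (the contractor proposes): the client can get 232.9656 next round, worth 0.88 × 232.9656 = 205.009728 now; the contractor offers that and keeps 94.990272.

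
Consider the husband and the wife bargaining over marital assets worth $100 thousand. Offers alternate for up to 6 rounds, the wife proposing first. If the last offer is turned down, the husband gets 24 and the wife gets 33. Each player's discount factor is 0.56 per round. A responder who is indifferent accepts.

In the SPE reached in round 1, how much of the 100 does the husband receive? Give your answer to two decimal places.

36.06

Round 6 (the husband proposes): the wife gets 33 if talks fail, so the husband offers 33 and keeps 67.
Round 5 (the wife proposes): the husband can get 67 next round, worth 0.56 × 67 = 37.52 now; the wife offers that and keeps 62.48.
Round 4 (the husband proposes): the wife can get 62.48 next round, worth 0.56 × 62.48 = 34.9888 now, so the husband offers 34.9888, keeping 65.0112.
Round 3 (the wife proposes): the husband can get 65.0112 next round, worth 0.56 × 65.0112 = 36.406272 now; the wife offers that and keeps 63.593728.
Round 2 (the husband proposes): the wife can get 63.593728 next round, worth 0.56 × 63.593728 = 35.61248768 now. The husband offers 35.61248768 and keeps 100 − 35.61248768 = 64.38751232.
Round 1 (the wife proposes): the husband can get 64.38751232 next round, worth 0.56 × 64.38751232 = 36.0570068992 now. The wife offers 36.0570068992 and keeps 100 − 36.0570068992 = 63.9429931008.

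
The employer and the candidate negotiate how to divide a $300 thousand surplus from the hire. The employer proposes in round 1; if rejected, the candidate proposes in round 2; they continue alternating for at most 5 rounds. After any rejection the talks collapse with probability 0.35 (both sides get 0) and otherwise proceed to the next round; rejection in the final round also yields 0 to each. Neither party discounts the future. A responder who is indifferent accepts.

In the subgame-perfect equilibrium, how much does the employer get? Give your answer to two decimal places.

By backward induction:
Round 5 (the employer proposes): rejection yields 0 for the candidate; the employer offers 0 and keeps 300.
Round 4 (the candidate proposes): rejecting gives the employer an expected 0.65 × 300 = 195, so the candidate offers 195, keeping 105.
Round 3 (the employer proposes): rejecting gives the candidate an expected 0.65 × 105 = 68.25. The employer offers 68.25 and keeps 300 − 68.25 = 231.75.
Round 2 (the candidate proposes): rejecting gives the employer an expected 0.65 × 231.75 = 150.6375, so the candidate offers 150.6375, keeping 149.3625.
Round 1 (the employer proposes): rejecting gives the candidate an expected 0.65 × 149.3625 = 97.085625. The employer offers 97.085625 and keeps 300 − 97.085625 = 202.914375.

202.91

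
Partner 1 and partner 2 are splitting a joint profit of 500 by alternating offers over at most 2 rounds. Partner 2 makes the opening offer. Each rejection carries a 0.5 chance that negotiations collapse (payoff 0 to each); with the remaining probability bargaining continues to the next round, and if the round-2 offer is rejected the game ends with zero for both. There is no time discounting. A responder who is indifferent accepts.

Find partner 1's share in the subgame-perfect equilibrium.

Round 2 (partner 1 proposes): rejection yields 0 for partner 2; partner 1 offers 0 and keeps 500.
Round 1 (partner 2 proposes): rejecting gives partner 1 an expected 0.5 × 500 = 250; partner 2 offers that and keeps 250.

250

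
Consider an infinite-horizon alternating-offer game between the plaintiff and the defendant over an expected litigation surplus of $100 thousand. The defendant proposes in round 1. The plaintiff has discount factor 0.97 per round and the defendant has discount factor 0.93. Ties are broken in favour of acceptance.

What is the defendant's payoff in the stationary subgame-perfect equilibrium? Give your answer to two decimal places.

30.64

Let x be the defendant's share when the defendant proposes and y be the plaintiff's share when the plaintiff proposes.
The plaintiff accepts iff offered ≥ 0.97·y, so x = 100 − 0.97y. Symmetrically y = 100 − 0.93x.
Substituting: x = 100 − 0.97(100 − 0.93x), giving x(1 − 0.93·0.97) = 100(1 − 0.97).
So x = 100 × 0.03 / 0.0979 ≈ 30.6435, and the plaintiff receives 100 − x ≈ 69.3565.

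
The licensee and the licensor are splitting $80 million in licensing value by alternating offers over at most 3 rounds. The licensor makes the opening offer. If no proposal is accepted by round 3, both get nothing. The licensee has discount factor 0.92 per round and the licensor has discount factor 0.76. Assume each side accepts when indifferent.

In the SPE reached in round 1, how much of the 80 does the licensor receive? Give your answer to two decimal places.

62.34

Solve by backward induction from round 3.
Round 3 (the licensor proposes): rejection yields 0 for the licensee; the licensor offers 0 and keeps 80.
Round 2 (the licensee proposes): the licensor can get 80 next round, worth 0.76 × 80 = 60.8 now. The licensee offers 60.8 and keeps 80 − 60.8 = 19.2.
Round 1 (the licensor proposes): the licensee can get 19.2 next round, worth 0.92 × 19.2 = 17.664 now. The licensor offers 17.664 and keeps 80 − 17.664 = 62.336.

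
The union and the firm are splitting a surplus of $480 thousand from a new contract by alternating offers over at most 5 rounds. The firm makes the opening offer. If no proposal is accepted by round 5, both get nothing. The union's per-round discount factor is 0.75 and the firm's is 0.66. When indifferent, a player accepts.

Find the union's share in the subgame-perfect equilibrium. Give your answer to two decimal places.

182.99

Round 5 (the firm proposes): the union will accept anything ≥ 0, so the firm offers 0 and keeps 480.
Round 4 (the union proposes): the firm can get 480 next round, worth 0.66 × 480 = 316.8 now, so the union offers 316.8, keeping 163.2.
Round 3 (the firm proposes): the union can get 163.2 next round, worth 0.75 × 163.2 = 122.4 now, so the firm offers 122.4, keeping 357.6.
Round 2 (the union proposes): the firm can get 357.6 next round, worth 0.66 × 357.6 = 236.016 now, so the union offers 236.016, keeping 243.984.
Round 1 (the firm proposes): the union can get 243.984 next round, worth 0.75 × 243.984 = 182.988 now. The firm offers 182.988 and keeps 480 − 182.988 = 297.012.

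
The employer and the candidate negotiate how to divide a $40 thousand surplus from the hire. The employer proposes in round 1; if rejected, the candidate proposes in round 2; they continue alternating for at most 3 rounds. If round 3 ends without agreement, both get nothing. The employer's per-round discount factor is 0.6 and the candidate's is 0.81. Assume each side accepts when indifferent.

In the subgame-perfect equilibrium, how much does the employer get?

Round 3 (the employer proposes): rejection yields 0 for the candidate; the employer offers 0 and keeps 40.
Round 2 (the candidate proposes): the employer can get 40 next round, worth 0.6 × 40 = 24 now; the candidate offers that and keeps 16.
Round 1 (the employer proposes): the candidate can get 16 next round, worth 0.81 × 16 = 12.96 now, so the employer offers 12.96, keeping 27.04.

27.04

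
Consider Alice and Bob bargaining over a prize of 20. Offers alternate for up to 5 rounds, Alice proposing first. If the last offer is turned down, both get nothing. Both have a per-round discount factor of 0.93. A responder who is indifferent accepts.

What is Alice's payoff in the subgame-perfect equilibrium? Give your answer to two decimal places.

17.57

Round 5 (Alice proposes): Bob will accept anything ≥ 0, so Alice offers 0 and keeps 20.
Round 4 (Bob proposes): Alice can get 20 next round, worth 0.93 × 20 = 18.6 now. Bob offers 18.6 and keeps 20 − 18.6 = 1.4.
Round 3 (Alice proposes): Bob can get 1.4 next round, worth 0.93 × 1.4 = 1.302 now. Alice offers 1.302 and keeps 20 − 1.302 = 18.698.
Round 2 (Bob proposes): Alice can get 18.698 next round, worth 0.93 × 18.698 = 17.38914 now; Bob offers that and keeps 2.61086.
Round 1 (Alice proposes): Bob can get 2.61086 next round, worth 0.93 × 2.61086 = 2.4280998 now, so Alice offers 2.4280998, keeping 17.5719002.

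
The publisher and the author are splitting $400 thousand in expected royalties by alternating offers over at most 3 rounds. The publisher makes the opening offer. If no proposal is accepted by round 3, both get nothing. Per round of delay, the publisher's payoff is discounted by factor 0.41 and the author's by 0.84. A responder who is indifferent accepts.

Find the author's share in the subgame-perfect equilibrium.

By backward induction:
Round 3 (the publisher proposes): rejection yields 0 for the author; the publisher offers 0 and keeps 400.
Round 2 (the author proposes): the publisher can get 400 next round, worth 0.41 × 400 = 164 now; the author offers that and keeps 236.
Round 1 (the publisher proposes): the author can get 236 next round, worth 0.84 × 236 = 198.24 now; the publisher offers that and keeps 201.76.

198.24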